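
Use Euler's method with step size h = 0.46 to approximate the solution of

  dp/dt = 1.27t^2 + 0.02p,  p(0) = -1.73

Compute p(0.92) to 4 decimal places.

-1.6384

Euler: p_{n+1} = p_n + h·f(t_n, p_n).
t=0.000000, p=-1.730000: f=-0.034600 → p ← -1.730000 + 0.46·(-0.034600) = -1.745916
t=0.460000, p=-1.745916: f=0.233814 → p ← -1.745916 + 0.46·0.233814 = -1.638362
p(0.92) ≈ -1.6384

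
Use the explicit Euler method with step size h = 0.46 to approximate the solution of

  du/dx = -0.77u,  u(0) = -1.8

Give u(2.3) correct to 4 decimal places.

-0.2022

Euler: u_{n+1} = u_n + h·f(x_n, u_n).
x=0.000000, u=-1.800000: f=1.386000 → u ← -1.800000 + 0.46·1.386000 = -1.162440
x=0.460000, u=-1.162440: f=0.895079 → u ← -1.162440 + 0.46·0.895079 = -0.750704
x=0.920000, u=-0.750704: f=0.578042 → u ← -0.750704 + 0.46·0.578042 = -0.484804
x=1.380000, u=-0.484804: f=0.373299 → u ← -0.484804 + 0.46·0.373299 = -0.313087
x=1.840000, u=-0.313087: f=0.241077 → u ← -0.313087 + 0.46·0.241077 = -0.202191
u(2.3) ≈ -0.2022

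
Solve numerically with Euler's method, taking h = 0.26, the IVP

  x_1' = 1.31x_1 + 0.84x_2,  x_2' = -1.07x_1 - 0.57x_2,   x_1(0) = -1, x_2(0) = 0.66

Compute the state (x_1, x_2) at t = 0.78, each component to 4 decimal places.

-1.6752, 1.2884

Euler on (x_1,x_2): x_1_{n+1} = x_1_n + h·x_1', x_2_{n+1} = x_2_n + h·x_2'.
0.000000: (-1.000000, 0.660000); f=(-0.755600, 0.693800) → (-1.196456, 0.840388)
0.260000: (-1.196456, 0.840388); f=(-0.861431, 0.801187) → (-1.420428, 1.048697)
0.520000: (-1.420428, 1.048697); f=(-0.979856, 0.922101) → (-1.675191, 1.288443)
(x_1(0.78), x_2(0.78)) ≈ (-1.6752, 1.2884)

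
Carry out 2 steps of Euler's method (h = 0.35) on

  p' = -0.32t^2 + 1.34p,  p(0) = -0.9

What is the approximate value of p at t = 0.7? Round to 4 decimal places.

-1.9559

Euler: p_{n+1} = p_n + h·f(t_n, p_n).
t=0.000000, p=-0.900000: f=-1.206000 → p ← -0.900000 + 0.35·(-1.206000) = -1.322100
t=0.350000, p=-1.322100: f=-1.810814 → p ← -1.322100 + 0.35·(-1.810814) = -1.955885
p(0.7) ≈ -1.9559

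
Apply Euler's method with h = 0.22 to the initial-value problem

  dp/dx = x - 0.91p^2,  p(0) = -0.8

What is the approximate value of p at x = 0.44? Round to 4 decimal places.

-1.0522

Euler: p_{n+1} = p_n + h·f(x_n, p_n).
x=0.000000, p=-0.800000: f=-0.582400 → p ← -0.800000 + 0.22·(-0.582400) = -0.928128
x=0.220000, p=-0.928128: f=-0.563894 → p ← -0.928128 + 0.22·(-0.563894) = -1.052185
p(0.44) ≈ -1.0522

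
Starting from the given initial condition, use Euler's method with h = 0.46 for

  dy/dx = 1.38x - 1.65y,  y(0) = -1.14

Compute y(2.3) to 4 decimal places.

Euler: y_{n+1} = y_n + h·f(x_n, y_n).
x=0.000000, y=-1.140000: f=1.881000 → y ← -1.140000 + 0.46·1.881000 = -0.274740
x=0.460000, y=-0.274740: f=1.088121 → y ← -0.274740 + 0.46·1.088121 = 0.225796
x=0.920000, y=0.225796: f=0.897037 → y ← 0.225796 + 0.46·0.897037 = 0.638433
x=1.380000, y=0.638433: f=0.850986 → y ← 0.638433 + 0.46·0.850986 = 1.029886
x=1.840000, y=1.029886: f=0.839888 → y ← 1.029886 + 0.46·0.839888 = 1.416235
y(2.3) ≈ 1.4162

1.4162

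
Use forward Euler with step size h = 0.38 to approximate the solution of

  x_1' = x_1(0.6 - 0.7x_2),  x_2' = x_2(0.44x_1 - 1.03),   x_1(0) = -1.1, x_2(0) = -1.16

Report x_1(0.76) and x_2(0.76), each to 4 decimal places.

Euler on (x_1,x_2): x_1_{n+1} = x_1_n + h·x_1', x_2_{n+1} = x_2_n + h·x_2'.
0.000000: (-1.100000, -1.160000); f=(-1.553200, 1.756240) → (-1.690216, -0.492629)
0.380000: (-1.690216, -0.492629); f=(-1.596984, 0.873773) → (-2.297070, -0.160595)
(x_1(0.76), x_2(0.76)) ≈ (-2.2971, -0.1606)

-2.2971, -0.1606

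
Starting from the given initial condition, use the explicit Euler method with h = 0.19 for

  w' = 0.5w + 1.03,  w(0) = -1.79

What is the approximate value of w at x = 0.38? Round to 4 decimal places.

-1.7363

Euler: w_{n+1} = w_n + h·f(x_n, w_n).
x=0.000000, w=-1.790000: f=0.135000 → w ← -1.790000 + 0.19·0.135000 = -1.764350
x=0.190000, w=-1.764350: f=0.147825 → w ← -1.764350 + 0.19·0.147825 = -1.736263
w(0.38) ≈ -1.7363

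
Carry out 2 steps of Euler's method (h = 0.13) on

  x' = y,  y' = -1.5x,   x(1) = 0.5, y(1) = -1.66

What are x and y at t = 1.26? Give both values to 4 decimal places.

Euler on (x,y): x_{n+1} = x_n + h·x', y_{n+1} = y_n + h·y'.
1.000000: (0.500000, -1.660000); f=(-1.660000, -0.750000) → (0.284200, -1.757500)
1.130000: (0.284200, -1.757500); f=(-1.757500, -0.426300) → (0.055725, -1.812919)
(x(1.26), y(1.26)) ≈ (0.0557, -1.8129)

0.0557, -1.8129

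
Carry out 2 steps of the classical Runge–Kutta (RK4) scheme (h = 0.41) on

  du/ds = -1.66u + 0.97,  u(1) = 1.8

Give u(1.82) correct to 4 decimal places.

RK4: k1 = f(s_n, u_n); k2 = f(s_n + h/2, u_n + (h/2)·k1); k3 = f(s_n + h/2, u_n + (h/2)·k2); k4 = f(s_n + h, u_n + h·k3); u_{n+1} = u_n + (h/6)·(k1 + 2k2 + 2k3 + k4).
s=1.000000, u=1.800000:
  k1 = f(1.000000, 1.800000) = -2.018000
  k2 = f(1.205000, 1.386310) = -1.331275
  k3 = f(1.205000, 1.527089) = -1.564967
  k4 = f(1.410000, 1.158363) = -0.952883
  u ← 1.800000 + (0.41/6)·(k1 + 2k2 + 2k3 + k4) = 1.201170
s=1.410000, u=1.201170:
  k1 = f(1.410000, 1.201170) = -1.023942
  k2 = f(1.615000, 0.991262) = -0.675495
  k3 = f(1.615000, 1.062694) = -0.794071
  k4 = f(1.820000, 0.875601) = -0.483497
  u ← 1.201170 + (0.41/6)·(k1 + 2k2 + 2k3 + k4) = 0.897321
u(1.82) ≈ 0.8973

0.8973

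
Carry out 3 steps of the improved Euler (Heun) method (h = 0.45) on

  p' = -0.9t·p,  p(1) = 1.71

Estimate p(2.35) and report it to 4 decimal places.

0.2948

Heun: k1 = f(t_n, p_n); k2 = f(t_n + h, p_n + h·k1); p_{n+1} = p_n + (h/2)·(k1 + k2).
t=1.000000, p=1.710000:
  k1 = f(1.000000, 1.710000) = -1.539000
  k2 = f(1.450000, 1.017450) = -1.327772
  p ← 1.710000 + (0.45/2)·(-1.539000 + (-1.327772)) = 1.064976
t=1.450000, p=1.064976:
  k1 = f(1.450000, 1.064976) = -1.389794
  k2 = f(1.900000, 0.439569) = -0.751663
  p ← 1.064976 + (0.45/2)·(-1.389794 + (-0.751663)) = 0.583148
t=1.900000, p=0.583148:
  k1 = f(1.900000, 0.583148) = -0.997184
  k2 = f(2.350000, 0.134416) = -0.284289
  p ← 0.583148 + (0.45/2)·(-0.997184 + (-0.284289)) = 0.294817
p(2.35) ≈ 0.2948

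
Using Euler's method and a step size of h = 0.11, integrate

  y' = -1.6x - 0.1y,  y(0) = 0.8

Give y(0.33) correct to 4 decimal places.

Euler: y_{n+1} = y_n + h·f(x_n, y_n).
x=0.000000, y=0.800000: f=-0.080000 → y ← 0.800000 + 0.11·(-0.080000) = 0.791200
x=0.110000, y=0.791200: f=-0.255120 → y ← 0.791200 + 0.11·(-0.255120) = 0.763137
x=0.220000, y=0.763137: f=-0.428314 → y ← 0.763137 + 0.11·(-0.428314) = 0.716022
y(0.33) ≈ 0.7160

0.7160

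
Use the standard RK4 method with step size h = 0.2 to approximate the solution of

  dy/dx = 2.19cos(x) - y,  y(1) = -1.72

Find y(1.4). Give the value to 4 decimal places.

RK4: k1 = f(x_n, y_n); k2 = f(x_n + h/2, y_n + (h/2)·k1); k3 = f(x_n + h/2, y_n + (h/2)·k2); k4 = f(x_n + h, y_n + h·k3); y_{n+1} = y_n + (h/6)·(k1 + 2k2 + 2k3 + k4).
x=1.000000, y=-1.720000:
  k1 = f(1.000000, -1.720000) = 2.903262
  k2 = f(1.100000, -1.429674) = 2.423049
  k3 = f(1.100000, -1.477695) = 2.471071
  k4 = f(1.200000, -1.225786) = 2.019349
  y ← -1.720000 + (0.2/6)·(k1 + 2k2 + 2k3 + k4) = -1.229638
x=1.200000, y=-1.229638:
  k1 = f(1.200000, -1.229638) = 2.023202
  k2 = f(1.300000, -1.027318) = 1.613141
  k3 = f(1.300000, -1.068324) = 1.654147
  k4 = f(1.400000, -0.898809) = 1.271037
  y ← -1.229638 + (0.2/6)·(k1 + 2k2 + 2k3 + k4) = -0.902011
y(1.4) ≈ -0.9020

-0.9020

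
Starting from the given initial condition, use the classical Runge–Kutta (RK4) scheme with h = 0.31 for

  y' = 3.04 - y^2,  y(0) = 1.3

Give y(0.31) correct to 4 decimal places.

RK4: k1 = f(x_n, y_n); k2 = f(x_n + h/2, y_n + (h/2)·k1); k3 = f(x_n + h/2, y_n + (h/2)·k2); k4 = f(x_n + h, y_n + h·k3); y_{n+1} = y_n + (h/6)·(k1 + 2k2 + 2k3 + k4).
x=0.000000, y=1.300000:
  k1 = f(0.000000, 1.300000) = 1.350000
  k2 = f(0.155000, 1.509250) = 0.762164
  k3 = f(0.155000, 1.418135) = 1.028892
  k4 = f(0.310000, 1.618956) = 0.418980
  y ← 1.300000 + (0.31/6)·(k1 + 2k2 + 2k3 + k4) = 1.576473
y(0.31) ≈ 1.5765

1.5765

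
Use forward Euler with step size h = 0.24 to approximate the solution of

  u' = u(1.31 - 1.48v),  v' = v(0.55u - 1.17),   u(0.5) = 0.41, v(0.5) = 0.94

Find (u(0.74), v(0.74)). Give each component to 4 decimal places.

Euler on (u,v): u_{n+1} = u_n + h·u', v_{n+1} = v_n + h·v'.
0.500000: (0.410000, 0.940000); f=(-0.033292, -0.887830) → (0.402010, 0.726921)
(u(0.74), v(0.74)) ≈ (0.4020, 0.7269)

0.4020, 0.7269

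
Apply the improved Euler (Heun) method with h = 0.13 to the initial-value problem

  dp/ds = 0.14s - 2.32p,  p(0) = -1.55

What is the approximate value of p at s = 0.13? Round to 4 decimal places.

-1.1518

Heun: k1 = f(s_n, p_n); k2 = f(s_n + h, p_n + h·k1); p_{n+1} = p_n + (h/2)·(k1 + k2).
s=0.000000, p=-1.550000:
  k1 = f(0.000000, -1.550000) = 3.596000
  k2 = f(0.130000, -1.082520) = 2.529646
  p ← -1.550000 + (0.13/2)·(3.596000 + 2.529646) = -1.151833
p(0.13) ≈ -1.1518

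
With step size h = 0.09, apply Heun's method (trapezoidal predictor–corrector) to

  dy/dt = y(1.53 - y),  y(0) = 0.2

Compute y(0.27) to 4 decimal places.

Heun: k1 = f(t_n, y_n); k2 = f(t_n + h, y_n + h·k1); y_{n+1} = y_n + (h/2)·(k1 + k2).
t=0.000000, y=0.200000:
  k1 = f(0.000000, 0.200000) = 0.266000
  k2 = f(0.090000, 0.223940) = 0.292479
  y ← 0.200000 + (0.09/2)·(0.266000 + 0.292479) = 0.225132
t=0.090000, y=0.225132:
  k1 = f(0.090000, 0.225132) = 0.293767
  k2 = f(0.180000, 0.251571) = 0.321615
  y ← 0.225132 + (0.09/2)·(0.293767 + 0.321615) = 0.252824
t=0.180000, y=0.252824:
  k1 = f(0.180000, 0.252824) = 0.322901
  k2 = f(0.270000, 0.281885) = 0.351825
  y ← 0.252824 + (0.09/2)·(0.322901 + 0.351825) = 0.283186
y(0.27) ≈ 0.2832

0.2832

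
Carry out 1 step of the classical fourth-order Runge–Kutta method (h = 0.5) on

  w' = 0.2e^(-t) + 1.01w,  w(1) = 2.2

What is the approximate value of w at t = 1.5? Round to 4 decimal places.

RK4: k1 = f(t_n, w_n); k2 = f(t_n + h/2, w_n + (h/2)·k1); k3 = f(t_n + h/2, w_n + (h/2)·k2); k4 = f(t_n + h, w_n + h·k3); w_{n+1} = w_n + (h/6)·(k1 + 2k2 + 2k3 + k4).
t=1.000000, w=2.200000:
  k1 = f(1.000000, 2.200000) = 2.295576
  k2 = f(1.250000, 2.773894) = 2.858934
  k3 = f(1.250000, 2.914733) = 3.001182
  k4 = f(1.500000, 3.700591) = 3.782223
  w ← 2.200000 + (0.5/6)·(k1 + 2k2 + 2k3 + k4) = 3.683169
w(1.5) ≈ 3.6832

3.6832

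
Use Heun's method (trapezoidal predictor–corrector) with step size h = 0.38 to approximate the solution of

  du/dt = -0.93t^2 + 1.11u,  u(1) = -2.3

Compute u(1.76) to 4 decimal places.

Heun: k1 = f(t_n, u_n); k2 = f(t_n + h, u_n + h·k1); u_{n+1} = u_n + (h/2)·(k1 + k2).
t=1.000000, u=-2.300000:
  k1 = f(1.000000, -2.300000) = -3.483000
  k2 = f(1.380000, -3.623540) = -5.793221
  u ← -2.300000 + (0.38/2)·(-3.483000 + (-5.793221)) = -4.062482
t=1.380000, u=-4.062482:
  k1 = f(1.380000, -4.062482) = -6.280447
  k2 = f(1.760000, -6.449052) = -10.039216
  u ← -4.062482 + (0.38/2)·(-6.280447 + (-10.039216)) = -7.163218
u(1.76) ≈ -7.1632

-7.1632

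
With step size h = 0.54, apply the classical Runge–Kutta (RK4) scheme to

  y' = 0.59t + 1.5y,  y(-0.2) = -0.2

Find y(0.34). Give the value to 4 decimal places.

-0.4329

RK4: k1 = f(t_n, y_n); k2 = f(t_n + h/2, y_n + (h/2)·k1); k3 = f(t_n + h/2, y_n + (h/2)·k2); k4 = f(t_n + h, y_n + h·k3); y_{n+1} = y_n + (h/6)·(k1 + 2k2 + 2k3 + k4).
t=-0.200000, y=-0.200000:
  k1 = f(-0.200000, -0.200000) = -0.418000
  k2 = f(0.070000, -0.312860) = -0.427990
  k3 = f(0.070000, -0.315557) = -0.432036
  k4 = f(0.340000, -0.433299) = -0.449349
  y ← -0.200000 + (0.54/6)·(k1 + 2k2 + 2k3 + k4) = -0.432866
y(0.34) ≈ -0.4329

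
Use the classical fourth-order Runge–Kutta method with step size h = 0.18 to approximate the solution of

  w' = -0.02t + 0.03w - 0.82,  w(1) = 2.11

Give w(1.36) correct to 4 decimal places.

1.8276

RK4: k1 = f(t_n, w_n); k2 = f(t_n + h/2, w_n + (h/2)·k1); k3 = f(t_n + h/2, w_n + (h/2)·k2); k4 = f(t_n + h, w_n + h·k3); w_{n+1} = w_n + (h/6)·(k1 + 2k2 + 2k3 + k4).
t=1.000000, w=2.110000:
  k1 = f(1.000000, 2.110000) = -0.776700
  k2 = f(1.090000, 2.040097) = -0.780597
  k3 = f(1.090000, 2.039746) = -0.780608
  k4 = f(1.180000, 1.969491) = -0.784515
  w ← 2.110000 + (0.18/6)·(k1 + 2k2 + 2k3 + k4) = 1.969491
t=1.180000, w=1.969491:
  k1 = f(1.180000, 1.969491) = -0.784515
  k2 = f(1.270000, 1.898885) = -0.788433
  k3 = f(1.270000, 1.898532) = -0.788444
  k4 = f(1.360000, 1.827571) = -0.792373
  w ← 1.969491 + (0.18/6)·(k1 + 2k2 + 2k3 + k4) = 1.827572
w(1.36) ≈ 1.8276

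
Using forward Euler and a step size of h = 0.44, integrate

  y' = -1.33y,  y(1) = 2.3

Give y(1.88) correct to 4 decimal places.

0.3957

Euler: y_{n+1} = y_n + h·f(s_n, y_n).
s=1.000000, y=2.300000: f=-3.059000 → y ← 2.300000 + 0.44·(-3.059000) = 0.954040
s=1.440000, y=0.954040: f=-1.268873 → y ← 0.954040 + 0.44·(-1.268873) = 0.395736
y(1.88) ≈ 0.3957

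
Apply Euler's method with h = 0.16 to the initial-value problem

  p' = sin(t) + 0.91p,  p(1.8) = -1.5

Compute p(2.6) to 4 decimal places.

Euler: p_{n+1} = p_n + h·f(t_n, p_n).
t=1.800000, p=-1.500000: f=-0.391152 → p ← -1.500000 + 0.16·(-0.391152) = -1.562584
t=1.960000, p=-1.562584: f=-0.496740 → p ← -1.562584 + 0.16·(-0.496740) = -1.642063
t=2.120000, p=-1.642063: f=-0.641337 → p ← -1.642063 + 0.16·(-0.641337) = -1.744677
t=2.280000, p=-1.744677: f=-0.828775 → p ← -1.744677 + 0.16·(-0.828775) = -1.877281
t=2.440000, p=-1.877281: f=-1.062890 → p ← -1.877281 + 0.16·(-1.062890) = -2.047343
p(2.6) ≈ -2.0473

-2.0473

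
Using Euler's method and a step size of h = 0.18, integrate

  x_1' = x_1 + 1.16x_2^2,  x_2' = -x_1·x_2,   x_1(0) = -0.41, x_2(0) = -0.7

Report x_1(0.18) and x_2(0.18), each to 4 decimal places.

Euler on (x_1,x_2): x_1_{n+1} = x_1_n + h·x_1', x_2_{n+1} = x_2_n + h·x_2'.
0.000000: (-0.410000, -0.700000); f=(0.158400, -0.287000) → (-0.381488, -0.751660)
(x_1(0.18), x_2(0.18)) ≈ (-0.3815, -0.7517)

-0.3815, -0.7517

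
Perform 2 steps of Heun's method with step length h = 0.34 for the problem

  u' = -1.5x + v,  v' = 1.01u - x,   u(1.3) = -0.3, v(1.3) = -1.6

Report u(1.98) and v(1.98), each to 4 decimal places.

-3.6221, -3.8889

Heun on (u,v): k1 = f(x_n, state_n); k2 = f(x_n + h, state_n + h·k1); state_{n+1} = state_n + (h/2)·(k1 + k2).
1.300000: (-0.300000, -1.600000)
  k1 = (-3.550000, -1.603000)
  predictor → (-1.507000, -2.145020)
  k2 = (-4.605020, -3.162070)
  → (-1.686353, -2.410062)
1.640000: (-1.686353, -2.410062)
  k1 = (-4.870062, -3.343217)
  predictor → (-3.342174, -3.546756)
  k2 = (-6.516756, -5.355596)
  → (-3.622112, -3.888860)
(u(1.98), v(1.98)) ≈ (-3.6221, -3.8889)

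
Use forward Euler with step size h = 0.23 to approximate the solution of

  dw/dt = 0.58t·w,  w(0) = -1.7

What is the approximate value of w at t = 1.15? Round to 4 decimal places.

Euler: w_{n+1} = w_n + h·f(t_n, w_n).
t=0.000000, w=-1.700000: f=0.000000 → w ← -1.700000 + 0.23·0.000000 = -1.700000
t=0.230000, w=-1.700000: f=-0.226780 → w ← -1.700000 + 0.23·(-0.226780) = -1.752159
t=0.460000, w=-1.752159: f=-0.467476 → w ← -1.752159 + 0.23·(-0.467476) = -1.859679
t=0.690000, w=-1.859679: f=-0.744243 → w ← -1.859679 + 0.23·(-0.744243) = -2.030855
t=0.920000, w=-2.030855: f=-1.083664 → w ← -2.030855 + 0.23·(-1.083664) = -2.280098
w(1.15) ≈ -2.2801

-2.2801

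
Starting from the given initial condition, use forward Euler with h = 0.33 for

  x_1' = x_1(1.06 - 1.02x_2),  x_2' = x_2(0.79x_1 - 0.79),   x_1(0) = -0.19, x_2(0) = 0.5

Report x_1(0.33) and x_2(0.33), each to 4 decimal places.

Euler on (x_1,x_2): x_1_{n+1} = x_1_n + h·x_1', x_2_{n+1} = x_2_n + h·x_2'.
0.000000: (-0.190000, 0.500000); f=(-0.104500, -0.470050) → (-0.224485, 0.344884)
(x_1(0.33), x_2(0.33)) ≈ (-0.2245, 0.3449)

-0.2245, 0.3449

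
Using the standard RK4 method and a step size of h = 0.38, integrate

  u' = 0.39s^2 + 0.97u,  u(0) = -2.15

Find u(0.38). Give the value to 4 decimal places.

-3.1003

RK4: k1 = f(s_n, u_n); k2 = f(s_n + h/2, u_n + (h/2)·k1); k3 = f(s_n + h/2, u_n + (h/2)·k2); k4 = f(s_n + h, u_n + h·k3); u_{n+1} = u_n + (h/6)·(k1 + 2k2 + 2k3 + k4).
s=0.000000, u=-2.150000:
  k1 = f(0.000000, -2.150000) = -2.085500
  k2 = f(0.190000, -2.546245) = -2.455779
  k3 = f(0.190000, -2.616598) = -2.524021
  k4 = f(0.380000, -3.109128) = -2.959538
  u ← -2.150000 + (0.38/6)·(k1 + 2k2 + 2k3 + k4) = -3.100294
u(0.38) ≈ -3.1003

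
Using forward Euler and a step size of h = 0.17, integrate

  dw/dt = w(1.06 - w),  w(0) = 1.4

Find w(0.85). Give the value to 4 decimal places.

1.1600

Euler: w_{n+1} = w_n + h·f(t_n, w_n).
t=0.000000, w=1.400000: f=-0.476000 → w ← 1.400000 + 0.17·(-0.476000) = 1.319080
t=0.170000, w=1.319080: f=-0.341747 → w ← 1.319080 + 0.17·(-0.341747) = 1.260983
t=0.340000, w=1.260983: f=-0.253436 → w ← 1.260983 + 0.17·(-0.253436) = 1.217899
t=0.510000, w=1.217899: f=-0.192305 → w ← 1.217899 + 0.17·(-0.192305) = 1.185207
t=0.680000, w=1.185207: f=-0.148396 → w ← 1.185207 + 0.17·(-0.148396) = 1.159980
w(0.85) ≈ 1.1600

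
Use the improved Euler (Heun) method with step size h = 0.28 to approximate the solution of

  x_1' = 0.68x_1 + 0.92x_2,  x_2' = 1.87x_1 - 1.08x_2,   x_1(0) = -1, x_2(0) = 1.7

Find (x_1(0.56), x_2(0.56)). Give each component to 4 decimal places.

-0.8856, 0.2904

Heun on (x_1,x_2): k1 = f(s_n, state_n); k2 = f(s_n + h, state_n + h·k1); state_{n+1} = state_n + (h/2)·(k1 + k2).
0.000000: (-1.000000, 1.700000)
  k1 = (0.884000, -3.706000)
  predictor → (-0.752480, 0.662320)
  k2 = (0.097648, -2.122443)
  → (-0.862569, 0.884018)
0.280000: (-0.862569, 0.884018)
  k1 = (0.226749, -2.567744)
  predictor → (-0.799079, 0.165050)
  k2 = (-0.391528, -1.672532)
  → (-0.885638, 0.290379)
(x_1(0.56), x_2(0.56)) ≈ (-0.8856, 0.2904)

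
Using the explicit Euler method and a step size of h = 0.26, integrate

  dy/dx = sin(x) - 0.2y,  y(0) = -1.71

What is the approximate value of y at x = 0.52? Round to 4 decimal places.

-1.4699

Euler: y_{n+1} = y_n + h·f(x_n, y_n).
x=0.000000, y=-1.710000: f=0.342000 → y ← -1.710000 + 0.26·0.342000 = -1.621080
x=0.260000, y=-1.621080: f=0.581297 → y ← -1.621080 + 0.26·0.581297 = -1.469943
y(0.52) ≈ -1.4699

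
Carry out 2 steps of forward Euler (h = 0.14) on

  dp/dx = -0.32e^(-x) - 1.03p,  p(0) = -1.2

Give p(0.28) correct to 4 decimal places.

-0.9562

Euler: p_{n+1} = p_n + h·f(x_n, p_n).
x=0.000000, p=-1.200000: f=0.916000 → p ← -1.200000 + 0.14·0.916000 = -1.071760
x=0.140000, p=-1.071760: f=0.825718 → p ← -1.071760 + 0.14·0.825718 = -0.956159
p(0.28) ≈ -0.9562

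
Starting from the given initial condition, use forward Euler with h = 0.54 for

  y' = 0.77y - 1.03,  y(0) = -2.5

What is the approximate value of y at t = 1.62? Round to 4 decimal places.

Euler: y_{n+1} = y_n + h·f(t_n, y_n).
t=0.000000, y=-2.500000: f=-2.955000 → y ← -2.500000 + 0.54·(-2.955000) = -4.095700
t=0.540000, y=-4.095700: f=-4.183689 → y ← -4.095700 + 0.54·(-4.183689) = -6.354892
t=1.080000, y=-6.354892: f=-5.923267 → y ← -6.354892 + 0.54·(-5.923267) = -9.553456
y(1.62) ≈ -9.5535

-9.5535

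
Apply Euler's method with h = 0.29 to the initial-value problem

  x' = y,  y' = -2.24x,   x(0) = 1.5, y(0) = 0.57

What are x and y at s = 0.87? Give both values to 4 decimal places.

1.1170, -2.4918

Euler on (x,y): x_{n+1} = x_n + h·x', y_{n+1} = y_n + h·y'.
0.000000: (1.500000, 0.570000); f=(0.570000, -3.360000) → (1.665300, -0.404400)
0.290000: (1.665300, -0.404400); f=(-0.404400, -3.730272) → (1.548024, -1.486179)
0.580000: (1.548024, -1.486179); f=(-1.486179, -3.467574) → (1.117032, -2.491775)
(x(0.87), y(0.87)) ≈ (1.1170, -2.4918)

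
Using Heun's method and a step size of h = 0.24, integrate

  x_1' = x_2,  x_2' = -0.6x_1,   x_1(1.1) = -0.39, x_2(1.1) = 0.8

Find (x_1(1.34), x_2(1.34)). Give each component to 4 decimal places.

Heun on (x_1,x_2): k1 = f(s_n, state_n); k2 = f(s_n + h, state_n + h·k1); state_{n+1} = state_n + (h/2)·(k1 + k2).
1.100000: (-0.390000, 0.800000)
  k1 = (0.800000, 0.234000)
  predictor → (-0.198000, 0.856160)
  k2 = (0.856160, 0.118800)
  → (-0.191261, 0.842336)
(x_1(1.34), x_2(1.34)) ≈ (-0.1913, 0.8423)

-0.1913, 0.8423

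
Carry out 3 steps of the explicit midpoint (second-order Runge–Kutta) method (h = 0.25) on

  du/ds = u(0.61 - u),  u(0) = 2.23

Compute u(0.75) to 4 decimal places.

Midpoint: k1 = f(s_n, u_n); k2 = f(s_n + h/2, u_n + (h/2)·k1); u_{n+1} = u_n + h·k2.
s=0.000000, u=2.230000:
  k1 = f(0.000000, 2.230000) = -3.612600
  k2 = f(0.125000, 1.778425) = -2.077956
  u ← 2.230000 + 0.25·(-2.077956) = 1.710511
s=0.250000, u=1.710511:
  k1 = f(0.250000, 1.710511) = -1.882436
  k2 = f(0.375000, 1.475206) = -1.276358
  u ← 1.710511 + 0.25·(-1.276358) = 1.391421
s=0.500000, u=1.391421:
  k1 = f(0.500000, 1.391421) = -1.087286
  k2 = f(0.625000, 1.255511) = -0.810445
  u ← 1.391421 + 0.25·(-0.810445) = 1.188810
u(0.75) ≈ 1.1888

1.1888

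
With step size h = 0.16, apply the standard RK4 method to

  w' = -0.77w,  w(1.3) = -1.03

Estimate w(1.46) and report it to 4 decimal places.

RK4: k1 = f(x_n, w_n); k2 = f(x_n + h/2, w_n + (h/2)·k1); k3 = f(x_n + h/2, w_n + (h/2)·k2); k4 = f(x_n + h, w_n + h·k3); w_{n+1} = w_n + (h/6)·(k1 + 2k2 + 2k3 + k4).
x=1.300000, w=-1.030000:
  k1 = f(1.300000, -1.030000) = 0.793100
  k2 = f(1.380000, -0.966552) = 0.744245
  k3 = f(1.380000, -0.970460) = 0.747255
  k4 = f(1.460000, -0.910439) = 0.701038
  w ← -1.030000 + (0.16/6)·(k1 + 2k2 + 2k3 + k4) = -0.910610
w(1.46) ≈ -0.9106

-0.9106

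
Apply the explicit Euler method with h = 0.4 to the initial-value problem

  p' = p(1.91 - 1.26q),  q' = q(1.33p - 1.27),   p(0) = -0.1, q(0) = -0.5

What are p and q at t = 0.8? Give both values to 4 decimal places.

Euler on (p,q): p_{n+1} = p_n + h·p', q_{n+1} = q_n + h·q'.
0.000000: (-0.100000, -0.500000); f=(-0.254000, 0.701500) → (-0.201600, -0.219400)
0.400000: (-0.201600, -0.219400); f=(-0.440787, 0.337465) → (-0.377915, -0.084414)
(p(0.8), q(0.8)) ≈ (-0.3779, -0.0844)

-0.3779, -0.0844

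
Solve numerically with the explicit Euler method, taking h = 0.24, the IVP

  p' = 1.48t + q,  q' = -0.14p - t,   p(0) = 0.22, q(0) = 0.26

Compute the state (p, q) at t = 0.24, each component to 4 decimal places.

Euler on (p,q): p_{n+1} = p_n + h·p', q_{n+1} = q_n + h·q'.
0.000000: (0.220000, 0.260000); f=(0.260000, -0.030800) → (0.282400, 0.252608)
(p(0.24), q(0.24)) ≈ (0.2824, 0.2526)

0.2824, 0.2526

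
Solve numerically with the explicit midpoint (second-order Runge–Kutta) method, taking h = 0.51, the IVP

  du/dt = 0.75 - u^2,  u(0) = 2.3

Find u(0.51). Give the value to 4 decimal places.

2.0170

Midpoint: k1 = f(t_n, u_n); k2 = f(t_n + h/2, u_n + (h/2)·k1); u_{n+1} = u_n + h·k2.
t=0.000000, u=2.300000:
  k1 = f(0.000000, 2.300000) = -4.540000
  k2 = f(0.255000, 1.142300) = -0.554849
  u ← 2.300000 + 0.51·(-0.554849) = 2.017027
u(0.51) ≈ 2.0170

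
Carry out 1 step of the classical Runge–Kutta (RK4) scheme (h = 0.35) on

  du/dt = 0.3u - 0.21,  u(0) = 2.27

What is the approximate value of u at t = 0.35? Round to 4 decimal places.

2.4438

RK4: k1 = f(t_n, u_n); k2 = f(t_n + h/2, u_n + (h/2)·k1); k3 = f(t_n + h/2, u_n + (h/2)·k2); k4 = f(t_n + h, u_n + h·k3); u_{n+1} = u_n + (h/6)·(k1 + 2k2 + 2k3 + k4).
t=0.000000, u=2.270000:
  k1 = f(0.000000, 2.270000) = 0.471000
  k2 = f(0.175000, 2.352425) = 0.495728
  k3 = f(0.175000, 2.356752) = 0.497026
  k4 = f(0.350000, 2.443959) = 0.523188
  u ← 2.270000 + (0.35/6)·(k1 + 2k2 + 2k3 + k4) = 2.443815
u(0.35) ≈ 2.4438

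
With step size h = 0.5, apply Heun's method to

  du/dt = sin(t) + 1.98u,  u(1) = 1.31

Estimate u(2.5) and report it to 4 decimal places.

Heun: k1 = f(t_n, u_n); k2 = f(t_n + h, u_n + h·k1); u_{n+1} = u_n + (h/2)·(k1 + k2).
t=1.000000, u=1.310000:
  k1 = f(1.000000, 1.310000) = 3.435271
  k2 = f(1.500000, 3.027635) = 6.992213
  u ← 1.310000 + (0.5/2)·(3.435271 + 6.992213) = 3.916871
t=1.500000, u=3.916871:
  k1 = f(1.500000, 3.916871) = 8.752900
  k2 = f(2.000000, 8.293321) = 17.330073
  u ← 3.916871 + (0.5/2)·(8.752900 + 17.330073) = 10.437614
t=2.000000, u=10.437614:
  k1 = f(2.000000, 10.437614) = 21.575774
  k2 = f(2.500000, 21.225501) = 42.624964
  u ← 10.437614 + (0.5/2)·(21.575774 + 42.624964) = 26.487799
u(2.5) ≈ 26.4878

26.4878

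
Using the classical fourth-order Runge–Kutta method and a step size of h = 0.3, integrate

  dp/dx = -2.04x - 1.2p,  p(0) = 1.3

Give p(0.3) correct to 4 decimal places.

0.8253

RK4: k1 = f(x_n, p_n); k2 = f(x_n + h/2, p_n + (h/2)·k1); k3 = f(x_n + h/2, p_n + (h/2)·k2); k4 = f(x_n + h, p_n + h·k3); p_{n+1} = p_n + (h/6)·(k1 + 2k2 + 2k3 + k4).
x=0.000000, p=1.300000:
  k1 = f(0.000000, 1.300000) = -1.560000
  k2 = f(0.150000, 1.066000) = -1.585200
  k3 = f(0.150000, 1.062220) = -1.580664
  k4 = f(0.300000, 0.825801) = -1.602961
  p ← 1.300000 + (0.3/6)·(k1 + 2k2 + 2k3 + k4) = 0.825266
p(0.3) ≈ 0.8253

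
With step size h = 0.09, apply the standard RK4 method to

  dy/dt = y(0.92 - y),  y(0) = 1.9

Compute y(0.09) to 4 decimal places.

RK4: k1 = f(t_n, y_n); k2 = f(t_n + h/2, y_n + (h/2)·k1); k3 = f(t_n + h/2, y_n + (h/2)·k2); k4 = f(t_n + h, y_n + h·k3); y_{n+1} = y_n + (h/6)·(k1 + 2k2 + 2k3 + k4).
t=0.000000, y=1.900000:
  k1 = f(0.000000, 1.900000) = -1.862000
  k2 = f(0.045000, 1.816210) = -1.627706
  k3 = f(0.045000, 1.826753) = -1.656414
  k4 = f(0.090000, 1.750923) = -1.454881
  y ← 1.900000 + (0.09/6)·(k1 + 2k2 + 2k3 + k4) = 1.751723
y(0.09) ≈ 1.7517

1.7517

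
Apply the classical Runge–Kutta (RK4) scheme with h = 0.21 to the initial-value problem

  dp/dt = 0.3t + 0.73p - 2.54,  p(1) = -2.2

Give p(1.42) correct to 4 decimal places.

RK4: k1 = f(t_n, p_n); k2 = f(t_n + h/2, p_n + (h/2)·k1); k3 = f(t_n + h/2, p_n + (h/2)·k2); k4 = f(t_n + h, p_n + h·k3); p_{n+1} = p_n + (h/6)·(k1 + 2k2 + 2k3 + k4).
t=1.000000, p=-2.200000:
  k1 = f(1.000000, -2.200000) = -3.846000
  k2 = f(1.105000, -2.603830) = -4.109296
  k3 = f(1.105000, -2.631476) = -4.129478
  k4 = f(1.210000, -3.067190) = -4.416049
  p ← -2.200000 + (0.21/6)·(k1 + 2k2 + 2k3 + k4) = -3.065886
t=1.210000, p=-3.065886:
  k1 = f(1.210000, -3.065886) = -4.415097
  k2 = f(1.315000, -3.529471) = -4.722014
  k3 = f(1.315000, -3.561697) = -4.745539
  k4 = f(1.420000, -4.062449) = -5.079588
  p ← -3.065886 + (0.21/6)·(k1 + 2k2 + 2k3 + k4) = -4.060929
p(1.42) ≈ -4.0609

-4.0609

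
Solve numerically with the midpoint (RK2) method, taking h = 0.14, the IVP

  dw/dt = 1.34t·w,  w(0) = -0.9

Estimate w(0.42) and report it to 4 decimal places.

-1.0121

Midpoint: k1 = f(t_n, w_n); k2 = f(t_n + h/2, w_n + (h/2)·k1); w_{n+1} = w_n + h·k2.
t=0.000000, w=-0.900000:
  k1 = f(0.000000, -0.900000) = 0.000000
  k2 = f(0.070000, -0.900000) = -0.084420
  w ← -0.900000 + 0.14·(-0.084420) = -0.911819
t=0.140000, w=-0.911819:
  k1 = f(0.140000, -0.911819) = -0.171057
  k2 = f(0.210000, -0.923793) = -0.259955
  w ← -0.911819 + 0.14·(-0.259955) = -0.948213
t=0.280000, w=-0.948213:
  k1 = f(0.280000, -0.948213) = -0.355769
  k2 = f(0.350000, -0.973116) = -0.456392
  w ← -0.948213 + 0.14·(-0.456392) = -1.012107
w(0.42) ≈ -1.0121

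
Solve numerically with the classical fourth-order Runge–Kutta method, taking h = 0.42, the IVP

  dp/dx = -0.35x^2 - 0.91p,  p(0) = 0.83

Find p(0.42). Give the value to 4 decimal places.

RK4: k1 = f(x_n, p_n); k2 = f(x_n + h/2, p_n + (h/2)·k1); k3 = f(x_n + h/2, p_n + (h/2)·k2); k4 = f(x_n + h, p_n + h·k3); p_{n+1} = p_n + (h/6)·(k1 + 2k2 + 2k3 + k4).
x=0.000000, p=0.830000:
  k1 = f(0.000000, 0.830000) = -0.755300
  k2 = f(0.210000, 0.671387) = -0.626397
  k3 = f(0.210000, 0.698457) = -0.651031
  k4 = f(0.420000, 0.556567) = -0.568216
  p ← 0.830000 + (0.42/6)·(k1 + 2k2 + 2k3 + k4) = 0.558514
p(0.42) ≈ 0.5585

0.5585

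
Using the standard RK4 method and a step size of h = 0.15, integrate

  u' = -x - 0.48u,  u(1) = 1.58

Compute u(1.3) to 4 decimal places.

RK4: k1 = f(x_n, u_n); k2 = f(x_n + h/2, u_n + (h/2)·k1); k3 = f(x_n + h/2, u_n + (h/2)·k2); k4 = f(x_n + h, u_n + h·k3); u_{n+1} = u_n + (h/6)·(k1 + 2k2 + 2k3 + k4).
x=1.000000, u=1.580000:
  k1 = f(1.000000, 1.580000) = -1.758400
  k2 = f(1.075000, 1.448120) = -1.770098
  k3 = f(1.075000, 1.447243) = -1.769676
  k4 = f(1.150000, 1.314549) = -1.780983
  u ← 1.580000 + (0.15/6)·(k1 + 2k2 + 2k3 + k4) = 1.314527
x=1.150000, u=1.314527:
  k1 = f(1.150000, 1.314527) = -1.780973
  k2 = f(1.225000, 1.180954) = -1.791858
  k3 = f(1.225000, 1.180137) = -1.791466
  k4 = f(1.300000, 1.045807) = -1.801987
  u ← 1.314527 + (0.15/6)·(k1 + 2k2 + 2k3 + k4) = 1.045787
u(1.3) ≈ 1.0458

1.0458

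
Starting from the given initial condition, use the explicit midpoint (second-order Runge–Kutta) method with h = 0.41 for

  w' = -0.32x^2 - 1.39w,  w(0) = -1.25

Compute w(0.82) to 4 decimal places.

Midpoint: k1 = f(x_n, w_n); k2 = f(x_n + h/2, w_n + (h/2)·k1); w_{n+1} = w_n + h·k2.
x=0.000000, w=-1.250000:
  k1 = f(0.000000, -1.250000) = 1.737500
  k2 = f(0.205000, -0.893813) = 1.228951
  w ← -1.250000 + 0.41·1.228951 = -0.746130
x=0.410000, w=-0.746130:
  k1 = f(0.410000, -0.746130) = 0.983329
  k2 = f(0.615000, -0.544548) = 0.635889
  w ← -0.746130 + 0.41·0.635889 = -0.485415
w(0.82) ≈ -0.4854

-0.4854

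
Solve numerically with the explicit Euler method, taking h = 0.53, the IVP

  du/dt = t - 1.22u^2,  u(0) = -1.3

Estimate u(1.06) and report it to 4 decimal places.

Euler: u_{n+1} = u_n + h·f(t_n, u_n).
t=0.000000, u=-1.300000: f=-2.061800 → u ← -1.300000 + 0.53·(-2.061800) = -2.392754
t=0.530000, u=-2.392754: f=-6.454831 → u ← -2.392754 + 0.53·(-6.454831) = -5.813815
u(1.06) ≈ -5.8138

-5.8138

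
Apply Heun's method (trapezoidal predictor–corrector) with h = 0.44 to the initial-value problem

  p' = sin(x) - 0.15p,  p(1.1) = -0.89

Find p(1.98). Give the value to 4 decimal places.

Heun: k1 = f(x_n, p_n); k2 = f(x_n + h, p_n + h·k1); p_{n+1} = p_n + (h/2)·(k1 + k2).
x=1.100000, p=-0.890000:
  k1 = f(1.100000, -0.890000) = 1.024707
  k2 = f(1.540000, -0.439129) = 1.065395
  p ← -0.890000 + (0.44/2)·(1.024707 + 1.065395) = -0.430177
x=1.540000, p=-0.430177:
  k1 = f(1.540000, -0.430177) = 1.064052
  k2 = f(1.980000, 0.038006) = 0.911737
  p ← -0.430177 + (0.44/2)·(1.064052 + 0.911737) = 0.004496
p(1.98) ≈ 0.0045

0.0045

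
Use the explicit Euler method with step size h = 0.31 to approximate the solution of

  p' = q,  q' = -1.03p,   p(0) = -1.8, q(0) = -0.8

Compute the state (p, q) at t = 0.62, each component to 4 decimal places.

Euler on (p,q): p_{n+1} = p_n + h·p', q_{n+1} = q_n + h·q'.
0.000000: (-1.800000, -0.800000); f=(-0.800000, 1.854000) → (-2.048000, -0.225260)
0.310000: (-2.048000, -0.225260); f=(-0.225260, 2.109440) → (-2.117831, 0.428666)
(p(0.62), q(0.62)) ≈ (-2.1178, 0.4287)

-2.1178, 0.4287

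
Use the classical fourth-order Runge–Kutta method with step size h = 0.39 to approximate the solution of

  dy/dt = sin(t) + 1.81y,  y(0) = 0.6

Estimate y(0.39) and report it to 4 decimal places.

1.3104

RK4: k1 = f(t_n, y_n); k2 = f(t_n + h/2, y_n + (h/2)·k1); k3 = f(t_n + h/2, y_n + (h/2)·k2); k4 = f(t_n + h, y_n + h·k3); y_{n+1} = y_n + (h/6)·(k1 + 2k2 + 2k3 + k4).
t=0.000000, y=0.600000:
  k1 = f(0.000000, 0.600000) = 1.086000
  k2 = f(0.195000, 0.811770) = 1.663070
  k3 = f(0.195000, 0.924299) = 1.866747
  k4 = f(0.390000, 1.328031) = 2.783925
  y ← 0.600000 + (0.39/6)·(k1 + 2k2 + 2k3 + k4) = 1.310421
y(0.39) ≈ 1.3104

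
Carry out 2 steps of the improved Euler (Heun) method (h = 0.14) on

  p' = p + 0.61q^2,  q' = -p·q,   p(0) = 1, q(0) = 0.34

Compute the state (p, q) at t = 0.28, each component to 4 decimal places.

1.3394, 0.2461

Heun on (p,q): k1 = f(t_n, state_n); k2 = f(t_n + h, state_n + h·k1); state_{n+1} = state_n + (h/2)·(k1 + k2).
0.000000: (1.000000, 0.340000)
  k1 = (1.070516, -0.340000)
  predictor → (1.149872, 0.292400)
  k2 = (1.202026, -0.336223)
  → (1.159078, 0.292664)
0.140000: (1.159078, 0.292664)
  k1 = (1.211326, -0.339221)
  predictor → (1.328664, 0.245173)
  k2 = (1.365331, -0.325753)
  → (1.339444, 0.246116)
(p(0.28), q(0.28)) ≈ (1.3394, 0.2461)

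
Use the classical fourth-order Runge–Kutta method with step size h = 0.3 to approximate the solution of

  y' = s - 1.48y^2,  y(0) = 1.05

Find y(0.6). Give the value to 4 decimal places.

0.6700

RK4: k1 = f(s_n, y_n); k2 = f(s_n + h/2, y_n + (h/2)·k1); k3 = f(s_n + h/2, y_n + (h/2)·k2); k4 = f(s_n + h, y_n + h·k3); y_{n+1} = y_n + (h/6)·(k1 + 2k2 + 2k3 + k4).
s=0.000000, y=1.050000:
  k1 = f(0.000000, 1.050000) = -1.631700
  k2 = f(0.150000, 0.805245) = -0.809661
  k3 = f(0.150000, 0.928551) = -1.126066
  k4 = f(0.300000, 0.712180) = -0.450657
  y ← 1.050000 + (0.3/6)·(k1 + 2k2 + 2k3 + k4) = 0.752309
s=0.300000, y=0.752309:
  k1 = f(0.300000, 0.752309) = -0.537635
  k2 = f(0.450000, 0.671664) = -0.217677
  k3 = f(0.450000, 0.719658) = -0.316503
  k4 = f(0.600000, 0.657358) = -0.039538
  y ← 0.752309 + (0.3/6)·(k1 + 2k2 + 2k3 + k4) = 0.670033
y(0.6) ≈ 0.6700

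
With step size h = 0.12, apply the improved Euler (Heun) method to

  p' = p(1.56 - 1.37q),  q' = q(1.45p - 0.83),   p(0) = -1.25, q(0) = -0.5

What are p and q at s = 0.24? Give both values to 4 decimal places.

-2.0339, -0.2392

Heun on (p,q): k1 = f(s_n, state_n); k2 = f(s_n + h, state_n + h·k1); state_{n+1} = state_n + (h/2)·(k1 + k2).
0.000000: (-1.250000, -0.500000)
  k1 = (-2.806250, 1.321250)
  predictor → (-1.586750, -0.341450)
  k2 = (-3.217590, 1.069007)
  → (-1.611430, -0.356585)
0.120000: (-1.611430, -0.356585)
  k1 = (-3.301049, 1.129151)
  predictor → (-2.007556, -0.221086)
  k2 = (-3.739853, 0.827075)
  → (-2.033885, -0.239211)
(p(0.24), q(0.24)) ≈ (-2.0339, -0.2392)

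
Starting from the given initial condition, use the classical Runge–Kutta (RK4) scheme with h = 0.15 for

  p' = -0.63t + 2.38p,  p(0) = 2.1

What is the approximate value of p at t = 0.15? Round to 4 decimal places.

RK4: k1 = f(t_n, p_n); k2 = f(t_n + h/2, p_n + (h/2)·k1); k3 = f(t_n + h/2, p_n + (h/2)·k2); k4 = f(t_n + h, p_n + h·k3); p_{n+1} = p_n + (h/6)·(k1 + 2k2 + 2k3 + k4).
t=0.000000, p=2.100000:
  k1 = f(0.000000, 2.100000) = 4.998000
  k2 = f(0.075000, 2.474850) = 5.842893
  k3 = f(0.075000, 2.538217) = 5.993706
  k4 = f(0.150000, 2.999056) = 7.043253
  p ← 2.100000 + (0.15/6)·(k1 + 2k2 + 2k3 + k4) = 2.992861
p(0.15) ≈ 2.9929

2.9929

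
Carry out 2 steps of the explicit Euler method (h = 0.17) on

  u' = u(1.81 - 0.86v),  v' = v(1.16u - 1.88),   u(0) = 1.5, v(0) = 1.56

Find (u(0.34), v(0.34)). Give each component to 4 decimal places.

1.7572, 1.5225

Euler on (u,v): u_{n+1} = u_n + h·u', v_{n+1} = v_n + h·v'.
0.000000: (1.500000, 1.560000); f=(0.702600, -0.218400) → (1.619442, 1.522872)
0.170000: (1.619442, 1.522872); f=(0.810256, -0.002204) → (1.757185, 1.522497)
(u(0.34), v(0.34)) ≈ (1.7572, 1.5225)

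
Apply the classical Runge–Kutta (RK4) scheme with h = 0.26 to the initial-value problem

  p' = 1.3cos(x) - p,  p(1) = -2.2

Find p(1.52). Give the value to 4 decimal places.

RK4: k1 = f(x_n, p_n); k2 = f(x_n + h/2, p_n + (h/2)·k1); k3 = f(x_n + h/2, p_n + (h/2)·k2); k4 = f(x_n + h, p_n + h·k3); p_{n+1} = p_n + (h/6)·(k1 + 2k2 + 2k3 + k4).
x=1.000000, p=-2.200000:
  k1 = f(1.000000, -2.200000) = 2.902393
  k2 = f(1.130000, -1.822689) = 2.377347
  k3 = f(1.130000, -1.890945) = 2.445603
  k4 = f(1.260000, -1.564143) = 1.961705
  p ← -2.200000 + (0.26/6)·(k1 + 2k2 + 2k3 + k4) = -1.571233
x=1.260000, p=-1.571233:
  k1 = f(1.260000, -1.571233) = 1.968795
  k2 = f(1.390000, -1.315290) = 1.549047
  k3 = f(1.390000, -1.369857) = 1.603614
  k4 = f(1.520000, -1.154294) = 1.220301
  p ← -1.571233 + (0.26/6)·(k1 + 2k2 + 2k3 + k4) = -1.159809
p(1.52) ≈ -1.1598

-1.1598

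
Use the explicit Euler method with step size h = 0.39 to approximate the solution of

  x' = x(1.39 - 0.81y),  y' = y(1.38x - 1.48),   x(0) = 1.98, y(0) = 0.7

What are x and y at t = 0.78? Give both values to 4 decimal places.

3.1725, 1.9072

Euler on (x,y): x_{n+1} = x_n + h·x', y_{n+1} = y_n + h·y'.
0.000000: (1.980000, 0.700000); f=(1.629540, 0.876680) → (2.615521, 1.041905)
0.390000: (2.615521, 1.041905); f=(1.428223, 2.218652) → (3.172527, 1.907180)
(x(0.78), y(0.78)) ≈ (3.1725, 1.9072)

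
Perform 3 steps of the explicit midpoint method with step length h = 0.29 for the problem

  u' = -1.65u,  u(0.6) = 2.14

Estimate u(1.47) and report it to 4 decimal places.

0.5505

Midpoint: k1 = f(t_n, u_n); k2 = f(t_n + h/2, u_n + (h/2)·k1); u_{n+1} = u_n + h·k2.
t=0.600000, u=2.140000:
  k1 = f(0.600000, 2.140000) = -3.531000
  k2 = f(0.745000, 1.628005) = -2.686208
  u ← 2.140000 + 0.29·(-2.686208) = 1.361000
t=0.890000, u=1.361000:
  k1 = f(0.890000, 1.361000) = -2.245649
  k2 = f(1.035000, 1.035380) = -1.708378
  u ← 1.361000 + 0.29·(-1.708378) = 0.865570
t=1.180000, u=0.865570:
  k1 = f(1.180000, 0.865570) = -1.428191
  k2 = f(1.325000, 0.658482) = -1.086496
  u ← 0.865570 + 0.29·(-1.086496) = 0.550486
u(1.47) ≈ 0.5505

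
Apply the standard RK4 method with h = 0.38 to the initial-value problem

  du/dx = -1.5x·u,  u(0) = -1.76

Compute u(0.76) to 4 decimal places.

RK4: k1 = f(x_n, u_n); k2 = f(x_n + h/2, u_n + (h/2)·k1); k3 = f(x_n + h/2, u_n + (h/2)·k2); k4 = f(x_n + h, u_n + h·k3); u_{n+1} = u_n + (h/6)·(k1 + 2k2 + 2k3 + k4).
x=0.000000, u=-1.760000:
  k1 = f(0.000000, -1.760000) = 0.000000
  k2 = f(0.190000, -1.760000) = 0.501600
  k3 = f(0.190000, -1.664696) = 0.474438
  k4 = f(0.380000, -1.579713) = 0.900437
  u ← -1.760000 + (0.38/6)·(k1 + 2k2 + 2k3 + k4) = -1.579341
x=0.380000, u=-1.579341:
  k1 = f(0.380000, -1.579341) = 0.900224
  k2 = f(0.570000, -1.408298) = 1.204095
  k3 = f(0.570000, -1.350563) = 1.154731
  k4 = f(0.760000, -1.140543) = 1.300219
  u ← -1.579341 + (0.38/6)·(k1 + 2k2 + 2k3 + k4) = -1.141195
u(0.76) ≈ -1.1412

-1.1412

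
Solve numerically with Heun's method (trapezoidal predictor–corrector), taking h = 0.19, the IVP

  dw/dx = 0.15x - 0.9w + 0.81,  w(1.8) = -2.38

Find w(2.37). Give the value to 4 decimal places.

Heun: k1 = f(x_n, w_n); k2 = f(x_n + h, w_n + h·k1); w_{n+1} = w_n + (h/2)·(k1 + k2).
x=1.800000, w=-2.380000:
  k1 = f(1.800000, -2.380000) = 3.222000
  k2 = f(1.990000, -1.767820) = 2.699538
  w ← -2.380000 + (0.19/2)·(3.222000 + 2.699538) = -1.817454
x=1.990000, w=-1.817454:
  k1 = f(1.990000, -1.817454) = 2.744209
  k2 = f(2.180000, -1.296054) = 2.303449
  w ← -1.817454 + (0.19/2)·(2.744209 + 2.303449) = -1.337926
x=2.180000, w=-1.337926:
  k1 = f(2.180000, -1.337926) = 2.341134
  k2 = f(2.370000, -0.893111) = 1.969300
  w ← -1.337926 + (0.19/2)·(2.341134 + 1.969300) = -0.928435
w(2.37) ≈ -0.9284

-0.9284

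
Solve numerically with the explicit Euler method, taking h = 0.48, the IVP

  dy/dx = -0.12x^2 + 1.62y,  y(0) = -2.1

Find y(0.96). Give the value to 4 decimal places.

Euler: y_{n+1} = y_n + h·f(x_n, y_n).
x=0.000000, y=-2.100000: f=-3.402000 → y ← -2.100000 + 0.48·(-3.402000) = -3.732960
x=0.480000, y=-3.732960: f=-6.075043 → y ← -3.732960 + 0.48·(-6.075043) = -6.648981
y(0.96) ≈ -6.6490

-6.6490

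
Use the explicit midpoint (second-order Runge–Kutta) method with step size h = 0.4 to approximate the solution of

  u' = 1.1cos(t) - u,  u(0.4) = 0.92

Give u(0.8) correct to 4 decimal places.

0.9077

Midpoint: k1 = f(t_n, u_n); k2 = f(t_n + h/2, u_n + (h/2)·k1); u_{n+1} = u_n + h·k2.
t=0.400000, u=0.920000:
  k1 = f(0.400000, 0.920000) = 0.093167
  k2 = f(0.600000, 0.938633) = -0.030764
  u ← 0.920000 + 0.4·(-0.030764) = 0.907694
u(0.8) ≈ 0.9077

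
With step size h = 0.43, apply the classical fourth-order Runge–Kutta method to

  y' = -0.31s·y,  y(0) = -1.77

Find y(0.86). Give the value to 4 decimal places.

RK4: k1 = f(s_n, y_n); k2 = f(s_n + h/2, y_n + (h/2)·k1); k3 = f(s_n + h/2, y_n + (h/2)·k2); k4 = f(s_n + h, y_n + h·k3); y_{n+1} = y_n + (h/6)·(k1 + 2k2 + 2k3 + k4).
s=0.000000, y=-1.770000:
  k1 = f(0.000000, -1.770000) = 0.000000
  k2 = f(0.215000, -1.770000) = 0.117971
  k3 = f(0.215000, -1.744636) = 0.116280
  k4 = f(0.430000, -1.720000) = 0.229276
  y ← -1.770000 + (0.43/6)·(k1 + 2k2 + 2k3 + k4) = -1.719993
s=0.430000, y=-1.719993:
  k1 = f(0.430000, -1.719993) = 0.229275
  k2 = f(0.645000, -1.670699) = 0.334056
  k3 = f(0.645000, -1.648171) = 0.329552
  k4 = f(0.860000, -1.578285) = 0.420771
  y ← -1.719993 + (0.43/6)·(k1 + 2k2 + 2k3 + k4) = -1.578289
y(0.86) ≈ -1.5783

-1.5783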